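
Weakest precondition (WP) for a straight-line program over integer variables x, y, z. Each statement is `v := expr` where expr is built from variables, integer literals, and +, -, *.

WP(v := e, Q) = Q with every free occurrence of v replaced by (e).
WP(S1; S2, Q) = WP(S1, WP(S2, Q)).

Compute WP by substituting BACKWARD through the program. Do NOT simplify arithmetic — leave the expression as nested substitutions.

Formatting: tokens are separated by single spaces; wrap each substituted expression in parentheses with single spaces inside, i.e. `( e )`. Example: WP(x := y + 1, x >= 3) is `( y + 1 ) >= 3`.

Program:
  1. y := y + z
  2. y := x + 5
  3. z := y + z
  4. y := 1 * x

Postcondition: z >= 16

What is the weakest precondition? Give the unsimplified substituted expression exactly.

post: z >= 16
stmt 4: y := 1 * x  -- replace 0 occurrence(s) of y with (1 * x)
  => z >= 16
stmt 3: z := y + z  -- replace 1 occurrence(s) of z with (y + z)
  => ( y + z ) >= 16
stmt 2: y := x + 5  -- replace 1 occurrence(s) of y with (x + 5)
  => ( ( x + 5 ) + z ) >= 16
stmt 1: y := y + z  -- replace 0 occurrence(s) of y with (y + z)
  => ( ( x + 5 ) + z ) >= 16

Answer: ( ( x + 5 ) + z ) >= 16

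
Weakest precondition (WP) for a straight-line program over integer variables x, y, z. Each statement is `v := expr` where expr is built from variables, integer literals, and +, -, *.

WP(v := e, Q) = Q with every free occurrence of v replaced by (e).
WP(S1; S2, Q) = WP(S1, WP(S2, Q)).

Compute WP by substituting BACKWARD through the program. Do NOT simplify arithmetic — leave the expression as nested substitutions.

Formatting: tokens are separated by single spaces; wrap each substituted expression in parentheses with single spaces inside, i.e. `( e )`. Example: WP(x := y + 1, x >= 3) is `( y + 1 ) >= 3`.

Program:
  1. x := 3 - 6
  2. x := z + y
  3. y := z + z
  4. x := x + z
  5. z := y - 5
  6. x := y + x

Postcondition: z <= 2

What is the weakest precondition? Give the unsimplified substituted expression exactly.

post: z <= 2
stmt 6: x := y + x  -- replace 0 occurrence(s) of x with (y + x)
  => z <= 2
stmt 5: z := y - 5  -- replace 1 occurrence(s) of z with (y - 5)
  => ( y - 5 ) <= 2
stmt 4: x := x + z  -- replace 0 occurrence(s) of x with (x + z)
  => ( y - 5 ) <= 2
stmt 3: y := z + z  -- replace 1 occurrence(s) of y with (z + z)
  => ( ( z + z ) - 5 ) <= 2
stmt 2: x := z + y  -- replace 0 occurrence(s) of x with (z + y)
  => ( ( z + z ) - 5 ) <= 2
stmt 1: x := 3 - 6  -- replace 0 occurrence(s) of x with (3 - 6)
  => ( ( z + z ) - 5 ) <= 2

Answer: ( ( z + z ) - 5 ) <= 2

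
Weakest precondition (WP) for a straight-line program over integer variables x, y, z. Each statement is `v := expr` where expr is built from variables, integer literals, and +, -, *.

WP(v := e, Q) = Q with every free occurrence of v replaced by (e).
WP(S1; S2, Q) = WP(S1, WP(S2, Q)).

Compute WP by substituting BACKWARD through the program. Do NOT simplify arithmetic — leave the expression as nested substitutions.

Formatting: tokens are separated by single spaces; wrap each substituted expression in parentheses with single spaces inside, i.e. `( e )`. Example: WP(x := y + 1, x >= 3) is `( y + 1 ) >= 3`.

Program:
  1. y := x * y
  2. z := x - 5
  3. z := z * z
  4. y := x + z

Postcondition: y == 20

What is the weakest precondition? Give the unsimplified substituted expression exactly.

Answer: ( x + ( ( x - 5 ) * ( x - 5 ) ) ) == 20

Derivation:
post: y == 20
stmt 4: y := x + z  -- replace 1 occurrence(s) of y with (x + z)
  => ( x + z ) == 20
stmt 3: z := z * z  -- replace 1 occurrence(s) of z with (z * z)
  => ( x + ( z * z ) ) == 20
stmt 2: z := x - 5  -- replace 2 occurrence(s) of z with (x - 5)
  => ( x + ( ( x - 5 ) * ( x - 5 ) ) ) == 20
stmt 1: y := x * y  -- replace 0 occurrence(s) of y with (x * y)
  => ( x + ( ( x - 5 ) * ( x - 5 ) ) ) == 20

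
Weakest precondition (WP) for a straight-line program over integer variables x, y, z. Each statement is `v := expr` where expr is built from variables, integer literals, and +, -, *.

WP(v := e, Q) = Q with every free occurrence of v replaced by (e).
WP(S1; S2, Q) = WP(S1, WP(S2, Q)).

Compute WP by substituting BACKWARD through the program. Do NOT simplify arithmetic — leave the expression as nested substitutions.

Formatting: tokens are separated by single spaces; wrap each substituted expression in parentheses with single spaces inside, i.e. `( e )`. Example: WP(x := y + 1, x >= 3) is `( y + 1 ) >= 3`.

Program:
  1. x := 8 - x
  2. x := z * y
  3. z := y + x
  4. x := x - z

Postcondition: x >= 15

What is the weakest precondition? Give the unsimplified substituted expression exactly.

Answer: ( ( z * y ) - ( y + ( z * y ) ) ) >= 15

Derivation:
post: x >= 15
stmt 4: x := x - z  -- replace 1 occurrence(s) of x with (x - z)
  => ( x - z ) >= 15
stmt 3: z := y + x  -- replace 1 occurrence(s) of z with (y + x)
  => ( x - ( y + x ) ) >= 15
stmt 2: x := z * y  -- replace 2 occurrence(s) of x with (z * y)
  => ( ( z * y ) - ( y + ( z * y ) ) ) >= 15
stmt 1: x := 8 - x  -- replace 0 occurrence(s) of x with (8 - x)
  => ( ( z * y ) - ( y + ( z * y ) ) ) >= 15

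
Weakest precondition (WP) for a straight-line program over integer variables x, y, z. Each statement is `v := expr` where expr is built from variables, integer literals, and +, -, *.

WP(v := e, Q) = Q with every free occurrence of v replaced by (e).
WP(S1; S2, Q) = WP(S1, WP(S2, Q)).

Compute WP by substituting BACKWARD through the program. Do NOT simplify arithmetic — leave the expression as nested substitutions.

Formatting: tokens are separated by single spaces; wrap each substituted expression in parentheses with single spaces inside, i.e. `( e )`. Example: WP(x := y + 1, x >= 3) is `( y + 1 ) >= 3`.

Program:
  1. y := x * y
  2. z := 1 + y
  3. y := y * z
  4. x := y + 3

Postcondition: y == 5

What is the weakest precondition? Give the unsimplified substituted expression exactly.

post: y == 5
stmt 4: x := y + 3  -- replace 0 occurrence(s) of x with (y + 3)
  => y == 5
stmt 3: y := y * z  -- replace 1 occurrence(s) of y with (y * z)
  => ( y * z ) == 5
stmt 2: z := 1 + y  -- replace 1 occurrence(s) of z with (1 + y)
  => ( y * ( 1 + y ) ) == 5
stmt 1: y := x * y  -- replace 2 occurrence(s) of y with (x * y)
  => ( ( x * y ) * ( 1 + ( x * y ) ) ) == 5

Answer: ( ( x * y ) * ( 1 + ( x * y ) ) ) == 5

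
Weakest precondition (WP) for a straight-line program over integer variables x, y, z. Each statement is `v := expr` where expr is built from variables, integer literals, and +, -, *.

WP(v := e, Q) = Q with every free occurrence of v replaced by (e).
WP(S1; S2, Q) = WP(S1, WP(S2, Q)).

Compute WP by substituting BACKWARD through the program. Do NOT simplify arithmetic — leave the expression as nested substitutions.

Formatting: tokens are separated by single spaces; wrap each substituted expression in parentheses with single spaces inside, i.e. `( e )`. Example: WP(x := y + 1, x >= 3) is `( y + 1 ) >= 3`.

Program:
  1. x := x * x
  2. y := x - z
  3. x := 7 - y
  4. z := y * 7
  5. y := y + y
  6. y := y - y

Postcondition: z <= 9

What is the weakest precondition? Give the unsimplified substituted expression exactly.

Answer: ( ( ( x * x ) - z ) * 7 ) <= 9

Derivation:
post: z <= 9
stmt 6: y := y - y  -- replace 0 occurrence(s) of y with (y - y)
  => z <= 9
stmt 5: y := y + y  -- replace 0 occurrence(s) of y with (y + y)
  => z <= 9
stmt 4: z := y * 7  -- replace 1 occurrence(s) of z with (y * 7)
  => ( y * 7 ) <= 9
stmt 3: x := 7 - y  -- replace 0 occurrence(s) of x with (7 - y)
  => ( y * 7 ) <= 9
stmt 2: y := x - z  -- replace 1 occurrence(s) of y with (x - z)
  => ( ( x - z ) * 7 ) <= 9
stmt 1: x := x * x  -- replace 1 occurrence(s) of x with (x * x)
  => ( ( ( x * x ) - z ) * 7 ) <= 9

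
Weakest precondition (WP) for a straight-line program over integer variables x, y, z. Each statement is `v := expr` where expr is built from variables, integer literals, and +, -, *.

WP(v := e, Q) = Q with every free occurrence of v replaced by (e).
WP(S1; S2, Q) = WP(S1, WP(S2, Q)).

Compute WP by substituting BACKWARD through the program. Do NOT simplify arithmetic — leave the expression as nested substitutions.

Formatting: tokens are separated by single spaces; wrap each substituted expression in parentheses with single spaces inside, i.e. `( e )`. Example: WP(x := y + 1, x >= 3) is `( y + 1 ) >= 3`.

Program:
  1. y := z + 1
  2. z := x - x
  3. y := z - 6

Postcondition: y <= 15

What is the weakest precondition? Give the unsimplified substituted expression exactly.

Answer: ( ( x - x ) - 6 ) <= 15

Derivation:
post: y <= 15
stmt 3: y := z - 6  -- replace 1 occurrence(s) of y with (z - 6)
  => ( z - 6 ) <= 15
stmt 2: z := x - x  -- replace 1 occurrence(s) of z with (x - x)
  => ( ( x - x ) - 6 ) <= 15
stmt 1: y := z + 1  -- replace 0 occurrence(s) of y with (z + 1)
  => ( ( x - x ) - 6 ) <= 15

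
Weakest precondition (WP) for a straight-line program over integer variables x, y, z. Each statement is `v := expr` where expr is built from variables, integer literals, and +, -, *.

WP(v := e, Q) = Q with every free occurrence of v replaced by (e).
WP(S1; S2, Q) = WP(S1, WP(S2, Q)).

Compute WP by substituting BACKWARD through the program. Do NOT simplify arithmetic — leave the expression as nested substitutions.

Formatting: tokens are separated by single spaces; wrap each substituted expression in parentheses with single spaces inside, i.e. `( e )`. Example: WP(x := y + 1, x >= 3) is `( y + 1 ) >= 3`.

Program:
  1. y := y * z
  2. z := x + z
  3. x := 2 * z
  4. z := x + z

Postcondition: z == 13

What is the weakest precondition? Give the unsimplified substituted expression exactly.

Answer: ( ( 2 * ( x + z ) ) + ( x + z ) ) == 13

Derivation:
post: z == 13
stmt 4: z := x + z  -- replace 1 occurrence(s) of z with (x + z)
  => ( x + z ) == 13
stmt 3: x := 2 * z  -- replace 1 occurrence(s) of x with (2 * z)
  => ( ( 2 * z ) + z ) == 13
stmt 2: z := x + z  -- replace 2 occurrence(s) of z with (x + z)
  => ( ( 2 * ( x + z ) ) + ( x + z ) ) == 13
stmt 1: y := y * z  -- replace 0 occurrence(s) of y with (y * z)
  => ( ( 2 * ( x + z ) ) + ( x + z ) ) == 13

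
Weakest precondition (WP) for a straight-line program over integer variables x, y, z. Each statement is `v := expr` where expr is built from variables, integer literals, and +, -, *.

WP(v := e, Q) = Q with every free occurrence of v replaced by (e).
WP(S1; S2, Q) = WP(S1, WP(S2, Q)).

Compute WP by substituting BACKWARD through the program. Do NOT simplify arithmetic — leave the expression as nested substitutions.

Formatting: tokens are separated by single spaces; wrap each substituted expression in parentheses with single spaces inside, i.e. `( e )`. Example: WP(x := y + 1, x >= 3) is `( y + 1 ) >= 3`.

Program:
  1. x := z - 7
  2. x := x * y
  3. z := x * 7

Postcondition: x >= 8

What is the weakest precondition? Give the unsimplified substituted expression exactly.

Answer: ( ( z - 7 ) * y ) >= 8

Derivation:
post: x >= 8
stmt 3: z := x * 7  -- replace 0 occurrence(s) of z with (x * 7)
  => x >= 8
stmt 2: x := x * y  -- replace 1 occurrence(s) of x with (x * y)
  => ( x * y ) >= 8
stmt 1: x := z - 7  -- replace 1 occurrence(s) of x with (z - 7)
  => ( ( z - 7 ) * y ) >= 8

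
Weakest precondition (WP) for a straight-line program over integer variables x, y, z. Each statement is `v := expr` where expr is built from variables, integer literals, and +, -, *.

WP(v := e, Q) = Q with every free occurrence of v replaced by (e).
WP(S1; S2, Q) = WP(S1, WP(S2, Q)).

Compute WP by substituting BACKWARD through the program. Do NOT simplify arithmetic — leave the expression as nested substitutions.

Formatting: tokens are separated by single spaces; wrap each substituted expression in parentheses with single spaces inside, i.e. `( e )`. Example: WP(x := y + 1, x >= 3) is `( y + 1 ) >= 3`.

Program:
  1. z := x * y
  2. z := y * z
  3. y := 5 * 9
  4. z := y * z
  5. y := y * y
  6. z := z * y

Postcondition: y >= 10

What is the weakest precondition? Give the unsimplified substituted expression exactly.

post: y >= 10
stmt 6: z := z * y  -- replace 0 occurrence(s) of z with (z * y)
  => y >= 10
stmt 5: y := y * y  -- replace 1 occurrence(s) of y with (y * y)
  => ( y * y ) >= 10
stmt 4: z := y * z  -- replace 0 occurrence(s) of z with (y * z)
  => ( y * y ) >= 10
stmt 3: y := 5 * 9  -- replace 2 occurrence(s) of y with (5 * 9)
  => ( ( 5 * 9 ) * ( 5 * 9 ) ) >= 10
stmt 2: z := y * z  -- replace 0 occurrence(s) of z with (y * z)
  => ( ( 5 * 9 ) * ( 5 * 9 ) ) >= 10
stmt 1: z := x * y  -- replace 0 occurrence(s) of z with (x * y)
  => ( ( 5 * 9 ) * ( 5 * 9 ) ) >= 10

Answer: ( ( 5 * 9 ) * ( 5 * 9 ) ) >= 10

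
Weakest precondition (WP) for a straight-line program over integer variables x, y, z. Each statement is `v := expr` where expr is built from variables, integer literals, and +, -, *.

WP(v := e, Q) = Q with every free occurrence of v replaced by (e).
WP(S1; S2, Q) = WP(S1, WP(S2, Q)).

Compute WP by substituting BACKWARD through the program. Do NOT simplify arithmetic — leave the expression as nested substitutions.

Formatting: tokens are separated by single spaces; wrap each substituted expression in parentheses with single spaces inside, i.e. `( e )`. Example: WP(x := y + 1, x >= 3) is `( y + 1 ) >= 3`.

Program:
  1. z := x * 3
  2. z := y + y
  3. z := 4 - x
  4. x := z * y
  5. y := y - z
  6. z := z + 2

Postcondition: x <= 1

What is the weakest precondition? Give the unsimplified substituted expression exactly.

post: x <= 1
stmt 6: z := z + 2  -- replace 0 occurrence(s) of z with (z + 2)
  => x <= 1
stmt 5: y := y - z  -- replace 0 occurrence(s) of y with (y - z)
  => x <= 1
stmt 4: x := z * y  -- replace 1 occurrence(s) of x with (z * y)
  => ( z * y ) <= 1
stmt 3: z := 4 - x  -- replace 1 occurrence(s) of z with (4 - x)
  => ( ( 4 - x ) * y ) <= 1
stmt 2: z := y + y  -- replace 0 occurrence(s) of z with (y + y)
  => ( ( 4 - x ) * y ) <= 1
stmt 1: z := x * 3  -- replace 0 occurrence(s) of z with (x * 3)
  => ( ( 4 - x ) * y ) <= 1

Answer: ( ( 4 - x ) * y ) <= 1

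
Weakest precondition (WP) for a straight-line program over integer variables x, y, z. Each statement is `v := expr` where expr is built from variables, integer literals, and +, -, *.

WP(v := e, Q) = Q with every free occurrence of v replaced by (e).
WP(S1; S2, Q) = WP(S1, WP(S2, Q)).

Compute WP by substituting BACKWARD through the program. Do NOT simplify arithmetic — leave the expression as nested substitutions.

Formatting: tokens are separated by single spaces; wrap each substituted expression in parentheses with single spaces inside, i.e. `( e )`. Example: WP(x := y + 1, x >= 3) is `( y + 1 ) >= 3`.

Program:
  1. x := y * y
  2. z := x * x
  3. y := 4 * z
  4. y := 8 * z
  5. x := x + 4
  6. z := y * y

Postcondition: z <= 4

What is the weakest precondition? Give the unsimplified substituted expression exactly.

post: z <= 4
stmt 6: z := y * y  -- replace 1 occurrence(s) of z with (y * y)
  => ( y * y ) <= 4
stmt 5: x := x + 4  -- replace 0 occurrence(s) of x with (x + 4)
  => ( y * y ) <= 4
stmt 4: y := 8 * z  -- replace 2 occurrence(s) of y with (8 * z)
  => ( ( 8 * z ) * ( 8 * z ) ) <= 4
stmt 3: y := 4 * z  -- replace 0 occurrence(s) of y with (4 * z)
  => ( ( 8 * z ) * ( 8 * z ) ) <= 4
stmt 2: z := x * x  -- replace 2 occurrence(s) of z with (x * x)
  => ( ( 8 * ( x * x ) ) * ( 8 * ( x * x ) ) ) <= 4
stmt 1: x := y * y  -- replace 4 occurrence(s) of x with (y * y)
  => ( ( 8 * ( ( y * y ) * ( y * y ) ) ) * ( 8 * ( ( y * y ) * ( y * y ) ) ) ) <= 4

Answer: ( ( 8 * ( ( y * y ) * ( y * y ) ) ) * ( 8 * ( ( y * y ) * ( y * y ) ) ) ) <= 4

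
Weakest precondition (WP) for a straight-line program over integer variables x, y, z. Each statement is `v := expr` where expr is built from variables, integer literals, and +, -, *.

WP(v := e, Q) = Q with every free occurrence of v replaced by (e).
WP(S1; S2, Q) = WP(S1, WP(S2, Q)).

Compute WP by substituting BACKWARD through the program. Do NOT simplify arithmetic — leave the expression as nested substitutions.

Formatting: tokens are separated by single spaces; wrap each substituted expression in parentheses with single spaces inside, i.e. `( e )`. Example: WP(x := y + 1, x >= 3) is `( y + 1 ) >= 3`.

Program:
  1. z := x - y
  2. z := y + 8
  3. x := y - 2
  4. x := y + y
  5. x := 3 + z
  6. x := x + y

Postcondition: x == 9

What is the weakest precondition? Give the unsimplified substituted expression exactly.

post: x == 9
stmt 6: x := x + y  -- replace 1 occurrence(s) of x with (x + y)
  => ( x + y ) == 9
stmt 5: x := 3 + z  -- replace 1 occurrence(s) of x with (3 + z)
  => ( ( 3 + z ) + y ) == 9
stmt 4: x := y + y  -- replace 0 occurrence(s) of x with (y + y)
  => ( ( 3 + z ) + y ) == 9
stmt 3: x := y - 2  -- replace 0 occurrence(s) of x with (y - 2)
  => ( ( 3 + z ) + y ) == 9
stmt 2: z := y + 8  -- replace 1 occurrence(s) of z with (y + 8)
  => ( ( 3 + ( y + 8 ) ) + y ) == 9
stmt 1: z := x - y  -- replace 0 occurrence(s) of z with (x - y)
  => ( ( 3 + ( y + 8 ) ) + y ) == 9

Answer: ( ( 3 + ( y + 8 ) ) + y ) == 9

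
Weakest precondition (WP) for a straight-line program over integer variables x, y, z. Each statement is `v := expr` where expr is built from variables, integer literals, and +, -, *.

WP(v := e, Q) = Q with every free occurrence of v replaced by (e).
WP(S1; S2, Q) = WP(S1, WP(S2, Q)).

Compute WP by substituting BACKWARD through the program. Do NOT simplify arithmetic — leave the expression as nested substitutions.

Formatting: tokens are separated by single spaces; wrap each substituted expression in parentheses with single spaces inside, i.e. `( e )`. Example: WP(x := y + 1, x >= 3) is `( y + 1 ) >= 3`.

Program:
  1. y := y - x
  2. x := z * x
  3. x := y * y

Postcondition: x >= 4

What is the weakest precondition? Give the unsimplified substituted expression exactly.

Answer: ( ( y - x ) * ( y - x ) ) >= 4

Derivation:
post: x >= 4
stmt 3: x := y * y  -- replace 1 occurrence(s) of x with (y * y)
  => ( y * y ) >= 4
stmt 2: x := z * x  -- replace 0 occurrence(s) of x with (z * x)
  => ( y * y ) >= 4
stmt 1: y := y - x  -- replace 2 occurrence(s) of y with (y - x)
  => ( ( y - x ) * ( y - x ) ) >= 4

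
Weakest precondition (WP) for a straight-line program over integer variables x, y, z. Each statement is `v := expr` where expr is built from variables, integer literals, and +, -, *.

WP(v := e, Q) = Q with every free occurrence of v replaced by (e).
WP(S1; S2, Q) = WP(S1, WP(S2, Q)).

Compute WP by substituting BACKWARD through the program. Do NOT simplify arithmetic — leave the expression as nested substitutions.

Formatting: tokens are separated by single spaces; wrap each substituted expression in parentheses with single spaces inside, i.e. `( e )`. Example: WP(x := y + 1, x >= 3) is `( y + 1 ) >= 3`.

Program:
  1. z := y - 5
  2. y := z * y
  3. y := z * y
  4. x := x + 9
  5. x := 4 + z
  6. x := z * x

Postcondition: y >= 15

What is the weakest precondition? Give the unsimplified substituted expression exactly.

Answer: ( ( y - 5 ) * ( ( y - 5 ) * y ) ) >= 15

Derivation:
post: y >= 15
stmt 6: x := z * x  -- replace 0 occurrence(s) of x with (z * x)
  => y >= 15
stmt 5: x := 4 + z  -- replace 0 occurrence(s) of x with (4 + z)
  => y >= 15
stmt 4: x := x + 9  -- replace 0 occurrence(s) of x with (x + 9)
  => y >= 15
stmt 3: y := z * y  -- replace 1 occurrence(s) of y with (z * y)
  => ( z * y ) >= 15
stmt 2: y := z * y  -- replace 1 occurrence(s) of y with (z * y)
  => ( z * ( z * y ) ) >= 15
stmt 1: z := y - 5  -- replace 2 occurrence(s) of z with (y - 5)
  => ( ( y - 5 ) * ( ( y - 5 ) * y ) ) >= 15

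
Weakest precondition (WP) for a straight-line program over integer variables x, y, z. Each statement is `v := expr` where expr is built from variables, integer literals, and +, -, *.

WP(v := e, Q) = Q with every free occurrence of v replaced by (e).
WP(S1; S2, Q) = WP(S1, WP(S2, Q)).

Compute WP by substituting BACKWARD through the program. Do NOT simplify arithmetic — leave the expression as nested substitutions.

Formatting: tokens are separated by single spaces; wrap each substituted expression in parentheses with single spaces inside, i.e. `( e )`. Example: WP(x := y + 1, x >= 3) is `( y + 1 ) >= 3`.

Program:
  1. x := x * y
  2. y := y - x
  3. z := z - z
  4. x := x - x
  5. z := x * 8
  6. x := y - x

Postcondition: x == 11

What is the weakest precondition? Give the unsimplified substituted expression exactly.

post: x == 11
stmt 6: x := y - x  -- replace 1 occurrence(s) of x with (y - x)
  => ( y - x ) == 11
stmt 5: z := x * 8  -- replace 0 occurrence(s) of z with (x * 8)
  => ( y - x ) == 11
stmt 4: x := x - x  -- replace 1 occurrence(s) of x with (x - x)
  => ( y - ( x - x ) ) == 11
stmt 3: z := z - z  -- replace 0 occurrence(s) of z with (z - z)
  => ( y - ( x - x ) ) == 11
stmt 2: y := y - x  -- replace 1 occurrence(s) of y with (y - x)
  => ( ( y - x ) - ( x - x ) ) == 11
stmt 1: x := x * y  -- replace 3 occurrence(s) of x with (x * y)
  => ( ( y - ( x * y ) ) - ( ( x * y ) - ( x * y ) ) ) == 11

Answer: ( ( y - ( x * y ) ) - ( ( x * y ) - ( x * y ) ) ) == 11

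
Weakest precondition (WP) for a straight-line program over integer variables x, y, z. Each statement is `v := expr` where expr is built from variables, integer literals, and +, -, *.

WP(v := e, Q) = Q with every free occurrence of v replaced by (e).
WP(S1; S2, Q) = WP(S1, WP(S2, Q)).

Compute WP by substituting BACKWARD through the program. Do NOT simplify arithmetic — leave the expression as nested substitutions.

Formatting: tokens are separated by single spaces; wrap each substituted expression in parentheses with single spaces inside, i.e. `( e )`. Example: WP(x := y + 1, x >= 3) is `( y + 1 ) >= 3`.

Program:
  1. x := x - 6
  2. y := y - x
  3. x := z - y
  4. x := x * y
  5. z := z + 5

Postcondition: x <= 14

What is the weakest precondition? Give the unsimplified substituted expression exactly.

Answer: ( ( z - ( y - ( x - 6 ) ) ) * ( y - ( x - 6 ) ) ) <= 14

Derivation:
post: x <= 14
stmt 5: z := z + 5  -- replace 0 occurrence(s) of z with (z + 5)
  => x <= 14
stmt 4: x := x * y  -- replace 1 occurrence(s) of x with (x * y)
  => ( x * y ) <= 14
stmt 3: x := z - y  -- replace 1 occurrence(s) of x with (z - y)
  => ( ( z - y ) * y ) <= 14
stmt 2: y := y - x  -- replace 2 occurrence(s) of y with (y - x)
  => ( ( z - ( y - x ) ) * ( y - x ) ) <= 14
stmt 1: x := x - 6  -- replace 2 occurrence(s) of x with (x - 6)
  => ( ( z - ( y - ( x - 6 ) ) ) * ( y - ( x - 6 ) ) ) <= 14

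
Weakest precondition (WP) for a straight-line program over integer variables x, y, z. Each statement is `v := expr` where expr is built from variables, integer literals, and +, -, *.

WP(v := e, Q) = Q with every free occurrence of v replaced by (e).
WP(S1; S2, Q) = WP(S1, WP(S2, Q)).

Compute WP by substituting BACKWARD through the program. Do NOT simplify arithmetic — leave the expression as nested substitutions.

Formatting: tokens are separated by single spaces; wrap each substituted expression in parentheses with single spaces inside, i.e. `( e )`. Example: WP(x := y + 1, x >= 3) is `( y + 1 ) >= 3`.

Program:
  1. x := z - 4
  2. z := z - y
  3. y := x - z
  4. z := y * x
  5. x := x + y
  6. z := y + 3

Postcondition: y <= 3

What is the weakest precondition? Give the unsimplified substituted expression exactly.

post: y <= 3
stmt 6: z := y + 3  -- replace 0 occurrence(s) of z with (y + 3)
  => y <= 3
stmt 5: x := x + y  -- replace 0 occurrence(s) of x with (x + y)
  => y <= 3
stmt 4: z := y * x  -- replace 0 occurrence(s) of z with (y * x)
  => y <= 3
stmt 3: y := x - z  -- replace 1 occurrence(s) of y with (x - z)
  => ( x - z ) <= 3
stmt 2: z := z - y  -- replace 1 occurrence(s) of z with (z - y)
  => ( x - ( z - y ) ) <= 3
stmt 1: x := z - 4  -- replace 1 occurrence(s) of x with (z - 4)
  => ( ( z - 4 ) - ( z - y ) ) <= 3

Answer: ( ( z - 4 ) - ( z - y ) ) <= 3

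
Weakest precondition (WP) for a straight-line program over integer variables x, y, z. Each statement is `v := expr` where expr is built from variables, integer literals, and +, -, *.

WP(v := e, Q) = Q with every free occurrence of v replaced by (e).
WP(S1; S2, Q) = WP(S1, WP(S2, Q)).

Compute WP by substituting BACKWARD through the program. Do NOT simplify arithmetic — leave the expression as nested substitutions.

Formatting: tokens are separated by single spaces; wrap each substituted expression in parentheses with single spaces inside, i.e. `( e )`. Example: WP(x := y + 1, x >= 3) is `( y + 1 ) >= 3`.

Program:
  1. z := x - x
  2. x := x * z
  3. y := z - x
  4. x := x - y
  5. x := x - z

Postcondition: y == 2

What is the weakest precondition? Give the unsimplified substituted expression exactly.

Answer: ( ( x - x ) - ( x * ( x - x ) ) ) == 2

Derivation:
post: y == 2
stmt 5: x := x - z  -- replace 0 occurrence(s) of x with (x - z)
  => y == 2
stmt 4: x := x - y  -- replace 0 occurrence(s) of x with (x - y)
  => y == 2
stmt 3: y := z - x  -- replace 1 occurrence(s) of y with (z - x)
  => ( z - x ) == 2
stmt 2: x := x * z  -- replace 1 occurrence(s) of x with (x * z)
  => ( z - ( x * z ) ) == 2
stmt 1: z := x - x  -- replace 2 occurrence(s) of z with (x - x)
  => ( ( x - x ) - ( x * ( x - x ) ) ) == 2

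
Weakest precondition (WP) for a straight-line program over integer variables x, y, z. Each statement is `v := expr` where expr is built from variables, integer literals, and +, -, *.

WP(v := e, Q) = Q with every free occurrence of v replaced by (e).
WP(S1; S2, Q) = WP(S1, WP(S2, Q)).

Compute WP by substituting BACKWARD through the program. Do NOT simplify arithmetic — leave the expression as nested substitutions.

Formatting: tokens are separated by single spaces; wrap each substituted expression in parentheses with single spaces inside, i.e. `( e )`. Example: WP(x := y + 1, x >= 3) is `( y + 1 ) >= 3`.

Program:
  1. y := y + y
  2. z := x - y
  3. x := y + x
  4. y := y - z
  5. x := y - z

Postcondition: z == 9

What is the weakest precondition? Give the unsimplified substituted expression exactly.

post: z == 9
stmt 5: x := y - z  -- replace 0 occurrence(s) of x with (y - z)
  => z == 9
stmt 4: y := y - z  -- replace 0 occurrence(s) of y with (y - z)
  => z == 9
stmt 3: x := y + x  -- replace 0 occurrence(s) of x with (y + x)
  => z == 9
stmt 2: z := x - y  -- replace 1 occurrence(s) of z with (x - y)
  => ( x - y ) == 9
stmt 1: y := y + y  -- replace 1 occurrence(s) of y with (y + y)
  => ( x - ( y + y ) ) == 9

Answer: ( x - ( y + y ) ) == 9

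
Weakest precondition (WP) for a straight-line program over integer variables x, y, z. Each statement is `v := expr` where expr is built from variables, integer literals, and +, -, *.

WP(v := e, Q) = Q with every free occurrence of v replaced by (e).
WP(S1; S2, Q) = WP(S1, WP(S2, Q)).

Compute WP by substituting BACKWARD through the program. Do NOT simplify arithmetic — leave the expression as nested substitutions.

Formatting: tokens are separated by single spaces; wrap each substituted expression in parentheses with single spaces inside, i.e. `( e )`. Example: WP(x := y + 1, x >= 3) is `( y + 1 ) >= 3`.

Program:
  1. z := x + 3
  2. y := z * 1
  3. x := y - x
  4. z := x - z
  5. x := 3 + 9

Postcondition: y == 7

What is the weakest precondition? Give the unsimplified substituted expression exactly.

Answer: ( ( x + 3 ) * 1 ) == 7

Derivation:
post: y == 7
stmt 5: x := 3 + 9  -- replace 0 occurrence(s) of x with (3 + 9)
  => y == 7
stmt 4: z := x - z  -- replace 0 occurrence(s) of z with (x - z)
  => y == 7
stmt 3: x := y - x  -- replace 0 occurrence(s) of x with (y - x)
  => y == 7
stmt 2: y := z * 1  -- replace 1 occurrence(s) of y with (z * 1)
  => ( z * 1 ) == 7
stmt 1: z := x + 3  -- replace 1 occurrence(s) of z with (x + 3)
  => ( ( x + 3 ) * 1 ) == 7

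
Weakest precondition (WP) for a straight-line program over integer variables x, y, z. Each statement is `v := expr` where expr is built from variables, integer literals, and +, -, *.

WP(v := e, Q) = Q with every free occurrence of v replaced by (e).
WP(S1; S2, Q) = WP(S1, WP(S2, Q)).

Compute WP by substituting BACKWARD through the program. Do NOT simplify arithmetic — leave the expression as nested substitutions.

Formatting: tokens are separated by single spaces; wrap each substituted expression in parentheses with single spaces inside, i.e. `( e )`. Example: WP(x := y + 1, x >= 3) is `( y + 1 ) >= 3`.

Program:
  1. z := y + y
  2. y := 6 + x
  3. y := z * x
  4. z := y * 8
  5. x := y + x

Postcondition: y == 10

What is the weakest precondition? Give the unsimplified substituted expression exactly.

Answer: ( ( y + y ) * x ) == 10

Derivation:
post: y == 10
stmt 5: x := y + x  -- replace 0 occurrence(s) of x with (y + x)
  => y == 10
stmt 4: z := y * 8  -- replace 0 occurrence(s) of z with (y * 8)
  => y == 10
stmt 3: y := z * x  -- replace 1 occurrence(s) of y with (z * x)
  => ( z * x ) == 10
stmt 2: y := 6 + x  -- replace 0 occurrence(s) of y with (6 + x)
  => ( z * x ) == 10
stmt 1: z := y + y  -- replace 1 occurrence(s) of z with (y + y)
  => ( ( y + y ) * x ) == 10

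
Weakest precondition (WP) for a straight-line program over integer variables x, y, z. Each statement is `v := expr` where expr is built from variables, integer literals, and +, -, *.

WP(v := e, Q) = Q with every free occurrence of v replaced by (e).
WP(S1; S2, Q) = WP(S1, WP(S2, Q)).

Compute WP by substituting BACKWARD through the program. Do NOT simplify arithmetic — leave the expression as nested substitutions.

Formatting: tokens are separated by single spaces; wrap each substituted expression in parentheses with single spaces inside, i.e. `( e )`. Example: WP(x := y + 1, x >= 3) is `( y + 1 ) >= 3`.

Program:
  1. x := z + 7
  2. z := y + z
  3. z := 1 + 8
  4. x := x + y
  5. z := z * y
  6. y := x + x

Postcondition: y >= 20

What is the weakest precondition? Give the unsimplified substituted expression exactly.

Answer: ( ( ( z + 7 ) + y ) + ( ( z + 7 ) + y ) ) >= 20

Derivation:
post: y >= 20
stmt 6: y := x + x  -- replace 1 occurrence(s) of y with (x + x)
  => ( x + x ) >= 20
stmt 5: z := z * y  -- replace 0 occurrence(s) of z with (z * y)
  => ( x + x ) >= 20
stmt 4: x := x + y  -- replace 2 occurrence(s) of x with (x + y)
  => ( ( x + y ) + ( x + y ) ) >= 20
stmt 3: z := 1 + 8  -- replace 0 occurrence(s) of z with (1 + 8)
  => ( ( x + y ) + ( x + y ) ) >= 20
stmt 2: z := y + z  -- replace 0 occurrence(s) of z with (y + z)
  => ( ( x + y ) + ( x + y ) ) >= 20
stmt 1: x := z + 7  -- replace 2 occurrence(s) of x with (z + 7)
  => ( ( ( z + 7 ) + y ) + ( ( z + 7 ) + y ) ) >= 20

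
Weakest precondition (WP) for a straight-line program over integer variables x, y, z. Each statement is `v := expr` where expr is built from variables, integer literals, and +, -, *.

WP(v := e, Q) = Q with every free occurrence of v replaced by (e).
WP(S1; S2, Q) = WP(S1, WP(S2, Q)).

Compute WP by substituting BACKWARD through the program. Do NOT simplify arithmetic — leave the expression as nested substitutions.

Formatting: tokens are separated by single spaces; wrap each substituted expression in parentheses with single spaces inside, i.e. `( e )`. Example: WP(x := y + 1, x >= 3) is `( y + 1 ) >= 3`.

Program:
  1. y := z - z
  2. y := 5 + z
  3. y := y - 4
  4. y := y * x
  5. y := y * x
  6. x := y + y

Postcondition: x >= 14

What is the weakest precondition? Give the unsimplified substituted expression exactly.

Answer: ( ( ( ( ( 5 + z ) - 4 ) * x ) * x ) + ( ( ( ( 5 + z ) - 4 ) * x ) * x ) ) >= 14

Derivation:
post: x >= 14
stmt 6: x := y + y  -- replace 1 occurrence(s) of x with (y + y)
  => ( y + y ) >= 14
stmt 5: y := y * x  -- replace 2 occurrence(s) of y with (y * x)
  => ( ( y * x ) + ( y * x ) ) >= 14
stmt 4: y := y * x  -- replace 2 occurrence(s) of y with (y * x)
  => ( ( ( y * x ) * x ) + ( ( y * x ) * x ) ) >= 14
stmt 3: y := y - 4  -- replace 2 occurrence(s) of y with (y - 4)
  => ( ( ( ( y - 4 ) * x ) * x ) + ( ( ( y - 4 ) * x ) * x ) ) >= 14
stmt 2: y := 5 + z  -- replace 2 occurrence(s) of y with (5 + z)
  => ( ( ( ( ( 5 + z ) - 4 ) * x ) * x ) + ( ( ( ( 5 + z ) - 4 ) * x ) * x ) ) >= 14
stmt 1: y := z - z  -- replace 0 occurrence(s) of y with (z - z)
  => ( ( ( ( ( 5 + z ) - 4 ) * x ) * x ) + ( ( ( ( 5 + z ) - 4 ) * x ) * x ) ) >= 14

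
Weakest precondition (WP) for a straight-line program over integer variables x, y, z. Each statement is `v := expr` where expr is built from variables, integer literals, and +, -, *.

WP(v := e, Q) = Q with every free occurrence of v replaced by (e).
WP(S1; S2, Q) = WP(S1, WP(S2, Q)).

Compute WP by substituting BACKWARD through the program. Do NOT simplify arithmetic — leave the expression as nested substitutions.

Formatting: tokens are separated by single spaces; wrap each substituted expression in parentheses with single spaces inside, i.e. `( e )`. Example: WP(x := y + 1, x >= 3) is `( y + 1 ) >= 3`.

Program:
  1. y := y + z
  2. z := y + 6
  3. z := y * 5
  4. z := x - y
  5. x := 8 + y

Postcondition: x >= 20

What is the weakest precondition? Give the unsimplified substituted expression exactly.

Answer: ( 8 + ( y + z ) ) >= 20

Derivation:
post: x >= 20
stmt 5: x := 8 + y  -- replace 1 occurrence(s) of x with (8 + y)
  => ( 8 + y ) >= 20
stmt 4: z := x - y  -- replace 0 occurrence(s) of z with (x - y)
  => ( 8 + y ) >= 20
stmt 3: z := y * 5  -- replace 0 occurrence(s) of z with (y * 5)
  => ( 8 + y ) >= 20
stmt 2: z := y + 6  -- replace 0 occurrence(s) of z with (y + 6)
  => ( 8 + y ) >= 20
stmt 1: y := y + z  -- replace 1 occurrence(s) of y with (y + z)
  => ( 8 + ( y + z ) ) >= 20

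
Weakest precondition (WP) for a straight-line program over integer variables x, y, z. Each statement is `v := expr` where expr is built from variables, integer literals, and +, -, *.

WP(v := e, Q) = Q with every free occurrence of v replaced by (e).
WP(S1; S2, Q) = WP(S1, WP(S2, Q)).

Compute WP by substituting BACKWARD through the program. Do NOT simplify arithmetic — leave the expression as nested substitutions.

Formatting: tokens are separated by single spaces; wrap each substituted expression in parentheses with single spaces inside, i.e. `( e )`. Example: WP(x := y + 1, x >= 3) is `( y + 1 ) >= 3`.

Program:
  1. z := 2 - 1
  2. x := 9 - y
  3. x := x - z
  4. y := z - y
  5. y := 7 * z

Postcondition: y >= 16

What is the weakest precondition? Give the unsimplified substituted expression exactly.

post: y >= 16
stmt 5: y := 7 * z  -- replace 1 occurrence(s) of y with (7 * z)
  => ( 7 * z ) >= 16
stmt 4: y := z - y  -- replace 0 occurrence(s) of y with (z - y)
  => ( 7 * z ) >= 16
stmt 3: x := x - z  -- replace 0 occurrence(s) of x with (x - z)
  => ( 7 * z ) >= 16
stmt 2: x := 9 - y  -- replace 0 occurrence(s) of x with (9 - y)
  => ( 7 * z ) >= 16
stmt 1: z := 2 - 1  -- replace 1 occurrence(s) of z with (2 - 1)
  => ( 7 * ( 2 - 1 ) ) >= 16

Answer: ( 7 * ( 2 - 1 ) ) >= 16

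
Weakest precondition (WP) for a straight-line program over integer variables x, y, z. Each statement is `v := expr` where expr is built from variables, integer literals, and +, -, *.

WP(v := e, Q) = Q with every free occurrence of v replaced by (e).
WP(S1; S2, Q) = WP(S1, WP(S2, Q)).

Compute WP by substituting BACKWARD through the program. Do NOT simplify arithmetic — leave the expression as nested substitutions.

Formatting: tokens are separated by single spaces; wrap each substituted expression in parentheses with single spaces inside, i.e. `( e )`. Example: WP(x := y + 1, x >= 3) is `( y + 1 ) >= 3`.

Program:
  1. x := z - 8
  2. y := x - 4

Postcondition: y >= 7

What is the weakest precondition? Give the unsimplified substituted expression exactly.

post: y >= 7
stmt 2: y := x - 4  -- replace 1 occurrence(s) of y with (x - 4)
  => ( x - 4 ) >= 7
stmt 1: x := z - 8  -- replace 1 occurrence(s) of x with (z - 8)
  => ( ( z - 8 ) - 4 ) >= 7

Answer: ( ( z - 8 ) - 4 ) >= 7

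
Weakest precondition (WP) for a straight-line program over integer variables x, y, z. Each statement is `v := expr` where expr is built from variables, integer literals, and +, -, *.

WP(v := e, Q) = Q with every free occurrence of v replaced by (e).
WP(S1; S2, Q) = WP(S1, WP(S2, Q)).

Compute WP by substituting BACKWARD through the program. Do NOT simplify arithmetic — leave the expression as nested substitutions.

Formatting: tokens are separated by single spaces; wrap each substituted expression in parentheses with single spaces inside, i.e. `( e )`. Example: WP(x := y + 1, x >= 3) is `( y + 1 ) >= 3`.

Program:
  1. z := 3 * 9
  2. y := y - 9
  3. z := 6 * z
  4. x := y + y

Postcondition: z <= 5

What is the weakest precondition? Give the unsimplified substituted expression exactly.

post: z <= 5
stmt 4: x := y + y  -- replace 0 occurrence(s) of x with (y + y)
  => z <= 5
stmt 3: z := 6 * z  -- replace 1 occurrence(s) of z with (6 * z)
  => ( 6 * z ) <= 5
stmt 2: y := y - 9  -- replace 0 occurrence(s) of y with (y - 9)
  => ( 6 * z ) <= 5
stmt 1: z := 3 * 9  -- replace 1 occurrence(s) of z with (3 * 9)
  => ( 6 * ( 3 * 9 ) ) <= 5

Answer: ( 6 * ( 3 * 9 ) ) <= 5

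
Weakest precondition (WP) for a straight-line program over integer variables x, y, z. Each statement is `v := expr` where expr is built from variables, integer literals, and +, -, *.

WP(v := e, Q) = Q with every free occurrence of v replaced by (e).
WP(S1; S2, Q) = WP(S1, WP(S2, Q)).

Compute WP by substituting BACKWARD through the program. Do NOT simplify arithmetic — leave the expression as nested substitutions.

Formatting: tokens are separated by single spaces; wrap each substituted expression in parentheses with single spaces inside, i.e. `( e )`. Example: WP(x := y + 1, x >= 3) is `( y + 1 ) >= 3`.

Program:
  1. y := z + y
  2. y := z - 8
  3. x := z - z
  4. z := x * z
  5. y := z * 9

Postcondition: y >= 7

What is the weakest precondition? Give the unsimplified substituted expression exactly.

post: y >= 7
stmt 5: y := z * 9  -- replace 1 occurrence(s) of y with (z * 9)
  => ( z * 9 ) >= 7
stmt 4: z := x * z  -- replace 1 occurrence(s) of z with (x * z)
  => ( ( x * z ) * 9 ) >= 7
stmt 3: x := z - z  -- replace 1 occurrence(s) of x with (z - z)
  => ( ( ( z - z ) * z ) * 9 ) >= 7
stmt 2: y := z - 8  -- replace 0 occurrence(s) of y with (z - 8)
  => ( ( ( z - z ) * z ) * 9 ) >= 7
stmt 1: y := z + y  -- replace 0 occurrence(s) of y with (z + y)
  => ( ( ( z - z ) * z ) * 9 ) >= 7

Answer: ( ( ( z - z ) * z ) * 9 ) >= 7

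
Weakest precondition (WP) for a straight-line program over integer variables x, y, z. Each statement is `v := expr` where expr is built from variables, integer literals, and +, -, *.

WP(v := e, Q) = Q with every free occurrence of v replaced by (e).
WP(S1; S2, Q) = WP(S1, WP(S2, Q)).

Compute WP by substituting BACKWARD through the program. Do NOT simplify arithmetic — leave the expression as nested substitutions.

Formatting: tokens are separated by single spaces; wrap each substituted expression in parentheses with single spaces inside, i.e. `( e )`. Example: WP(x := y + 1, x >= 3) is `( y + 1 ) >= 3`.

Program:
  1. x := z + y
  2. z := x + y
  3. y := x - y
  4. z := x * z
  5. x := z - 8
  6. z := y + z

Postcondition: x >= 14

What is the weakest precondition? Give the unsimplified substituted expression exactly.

post: x >= 14
stmt 6: z := y + z  -- replace 0 occurrence(s) of z with (y + z)
  => x >= 14
stmt 5: x := z - 8  -- replace 1 occurrence(s) of x with (z - 8)
  => ( z - 8 ) >= 14
stmt 4: z := x * z  -- replace 1 occurrence(s) of z with (x * z)
  => ( ( x * z ) - 8 ) >= 14
stmt 3: y := x - y  -- replace 0 occurrence(s) of y with (x - y)
  => ( ( x * z ) - 8 ) >= 14
stmt 2: z := x + y  -- replace 1 occurrence(s) of z with (x + y)
  => ( ( x * ( x + y ) ) - 8 ) >= 14
stmt 1: x := z + y  -- replace 2 occurrence(s) of x with (z + y)
  => ( ( ( z + y ) * ( ( z + y ) + y ) ) - 8 ) >= 14

Answer: ( ( ( z + y ) * ( ( z + y ) + y ) ) - 8 ) >= 14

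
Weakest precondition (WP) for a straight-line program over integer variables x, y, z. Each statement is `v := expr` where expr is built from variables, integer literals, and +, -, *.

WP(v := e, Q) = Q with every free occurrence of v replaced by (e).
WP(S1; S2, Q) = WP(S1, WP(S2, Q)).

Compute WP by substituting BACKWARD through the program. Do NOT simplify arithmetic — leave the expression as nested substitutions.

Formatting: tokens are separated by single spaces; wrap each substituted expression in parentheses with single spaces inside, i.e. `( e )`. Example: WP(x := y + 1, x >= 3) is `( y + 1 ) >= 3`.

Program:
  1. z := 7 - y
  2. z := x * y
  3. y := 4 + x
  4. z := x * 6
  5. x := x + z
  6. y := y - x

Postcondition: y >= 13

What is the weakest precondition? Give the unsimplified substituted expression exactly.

Answer: ( ( 4 + x ) - ( x + ( x * 6 ) ) ) >= 13

Derivation:
post: y >= 13
stmt 6: y := y - x  -- replace 1 occurrence(s) of y with (y - x)
  => ( y - x ) >= 13
stmt 5: x := x + z  -- replace 1 occurrence(s) of x with (x + z)
  => ( y - ( x + z ) ) >= 13
stmt 4: z := x * 6  -- replace 1 occurrence(s) of z with (x * 6)
  => ( y - ( x + ( x * 6 ) ) ) >= 13
stmt 3: y := 4 + x  -- replace 1 occurrence(s) of y with (4 + x)
  => ( ( 4 + x ) - ( x + ( x * 6 ) ) ) >= 13
stmt 2: z := x * y  -- replace 0 occurrence(s) of z with (x * y)
  => ( ( 4 + x ) - ( x + ( x * 6 ) ) ) >= 13
stmt 1: z := 7 - y  -- replace 0 occurrence(s) of z with (7 - y)
  => ( ( 4 + x ) - ( x + ( x * 6 ) ) ) >= 13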